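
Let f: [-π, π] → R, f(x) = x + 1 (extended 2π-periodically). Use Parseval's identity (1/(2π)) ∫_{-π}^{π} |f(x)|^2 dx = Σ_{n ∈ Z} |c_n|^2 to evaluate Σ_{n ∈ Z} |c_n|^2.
Σ |c_n|^2 = π^2/3 + 1

Expand and integrate term by term over [-π, π]:
  ∫ (x)^2 dx = 1·(2π^3/3); ∫ 2·1·(1)·x dx = 0 (odd integrand); ∫ 1^2 dx = 1·2π.
So (1/(2π)) ∫_{-π}^{π} (x + 1)^2 dx = 1π^2/3 + 1 = π^2/3 + 1.
Parseval ⇒ Σ |c_n|^2 = π^2/3 + 1.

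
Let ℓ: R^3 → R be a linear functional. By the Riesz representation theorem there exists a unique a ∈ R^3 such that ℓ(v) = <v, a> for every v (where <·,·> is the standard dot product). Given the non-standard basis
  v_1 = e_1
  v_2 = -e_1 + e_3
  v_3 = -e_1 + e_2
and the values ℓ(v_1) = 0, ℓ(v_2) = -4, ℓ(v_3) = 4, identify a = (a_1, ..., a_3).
a = (0, 4, -4)

Write a = (a_1, ..., a_3) in the standard basis. For each basis vector v_i, ℓ(v_i) = <v_i, a> is a linear equation in the a_j's. Collect the n equations into a matrix system V a = ℓ, where row i of V is v_i (expressed in the standard basis). Since V is invertible (lower-triangular with 1s on the diagonal, up to permutation), solve by back-substitution:
  V =
[[1, 0, 0],
 [-1, 0, 1],
 [-1, 1, 0]]
  V a = (0, -4, 4)
Solving gives a = (0, 4, -4).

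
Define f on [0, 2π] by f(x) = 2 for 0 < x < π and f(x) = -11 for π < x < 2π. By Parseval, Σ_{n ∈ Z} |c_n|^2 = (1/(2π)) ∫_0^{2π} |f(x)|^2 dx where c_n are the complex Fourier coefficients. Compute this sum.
Σ |c_n|^2 = 125/2

Parseval equates the L^2 energy of f (normalised by 1/(2π)) with the ℓ^2 sum of its Fourier coefficients: (1/(2π)) ∫_0^{2π} |f|^2 = Σ |c_n|^2.
Compute the left side: (1/(2π)) [∫_0^π 2^2 dx + ∫_π^{2π} (-11)^2 dx] = (1/(2π)) · (4π + 121π) = (4 + 121)/2 = 125/2.
So Σ_{n ∈ Z} |c_n|^2 = 125/2.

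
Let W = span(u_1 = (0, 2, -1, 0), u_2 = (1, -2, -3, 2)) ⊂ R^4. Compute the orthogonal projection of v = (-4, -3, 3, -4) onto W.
proj_W(v) = (-84/89, -186/89, 429/89, -168/89)

Set up U = [u_1 | ... | u_2] ∈ R^(4×2). The projector onto W = col(U) is P = U (U^T U)^(-1) U^T.
Compute U^T U =
  [5, -1]
  [-1, 18],
and U^T v = (-9, -15).
Solve U^T U · c = U^T v for the coefficients: c = (-177/89, -84/89). The projection is proj_W(v) = U c.
Check: (v - proj_W(v)) · u_1 = 0  (should be 0).
Check: (v - proj_W(v)) · u_2 = 0  (should be 0).
Result: proj_W(v) = (-84/89, -186/89, 429/89, -168/89).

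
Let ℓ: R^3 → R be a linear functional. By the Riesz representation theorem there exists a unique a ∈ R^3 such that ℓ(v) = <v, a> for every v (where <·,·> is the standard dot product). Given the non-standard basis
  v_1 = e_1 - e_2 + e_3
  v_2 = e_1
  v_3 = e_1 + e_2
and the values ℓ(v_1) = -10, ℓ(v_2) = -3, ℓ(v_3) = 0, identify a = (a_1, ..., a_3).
a = (-3, 3, -4)

Write a = (a_1, ..., a_3) in the standard basis. For each basis vector v_i, ℓ(v_i) = <v_i, a> is a linear equation in the a_j's. Collect the n equations into a matrix system V a = ℓ, where row i of V is v_i (expressed in the standard basis). Since V is invertible (lower-triangular with 1s on the diagonal, up to permutation), solve by back-substitution:
  V =
[[1, -1, 1],
 [1, 0, 0],
 [1, 1, 0]]
  V a = (-10, -3, 0)
Solving gives a = (-3, 3, -4).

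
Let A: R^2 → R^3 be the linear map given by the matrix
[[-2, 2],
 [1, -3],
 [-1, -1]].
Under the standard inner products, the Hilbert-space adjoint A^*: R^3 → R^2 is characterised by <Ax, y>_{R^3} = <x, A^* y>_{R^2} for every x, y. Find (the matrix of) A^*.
A^* = A^T =
[[-2, 1, -1],
 [2, -3, -1]]

For real matrices with standard dot products, the defining identity <Ax, y> = <x, A^* y> gives (Ax)^T y = x^T (A^*) y, i.e. x^T A^T y = x^T (A^*) y. Since this holds for all x, y, we must have A^* = A^T. Therefore
A^* =
[[-2, 1, -1],
 [2, -3, -1]].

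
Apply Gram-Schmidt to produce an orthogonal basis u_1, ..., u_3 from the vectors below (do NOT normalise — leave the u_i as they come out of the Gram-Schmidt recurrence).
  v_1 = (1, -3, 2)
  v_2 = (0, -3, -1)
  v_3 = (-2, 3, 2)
Orthogonal basis:
  u_1 = (1, -3, 2)
  u_2 = (-1/2, -3/2, -2)
  u_3 = (-27/13, -3/13, 9/13)

Apply the Gram-Schmidt recurrence
  u_1 = v_1
  u_i = v_i − Σ_{j<i} ((v_i · u_j) / (u_j · u_j)) · u_j.

Step by step this gives:
  u_1 = (1, -3, 2)
  u_2 = (-1/2, -3/2, -2)
  u_3 = (-27/13, -3/13, 9/13)

Orthogonality check:
  u_2 · u_1 = 0 (should be 0)
  u_3 · u_1 = 0 (should be 0)
  u_3 · u_2 = 0 (should be 0)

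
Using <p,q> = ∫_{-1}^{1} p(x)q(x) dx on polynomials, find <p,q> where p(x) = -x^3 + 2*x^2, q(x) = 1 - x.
<p,q> = 26/15

Expand the product: p(x)·q(x) = x^4 - 3*x^3 + 2*x^2.
∫_{-1}^{1} of each monomial x^k gives [2/(k+1) if k even, 0 if k odd]. Integrating term-by-term (or equivalently evaluating the antiderivative F(x) = x^5/5 - 3*x^4/4 + 2*x^3/3 at the endpoints):
  F(1) − F(−1) = 7/60 − (-97/60) = 26/15.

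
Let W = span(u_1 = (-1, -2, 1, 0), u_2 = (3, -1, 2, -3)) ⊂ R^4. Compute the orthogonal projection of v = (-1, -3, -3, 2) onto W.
proj_W(v) = (-332/137, -132/137, -48/137, 228/137)

Set up U = [u_1 | ... | u_2] ∈ R^(4×2). The projector onto W = col(U) is P = U (U^T U)^(-1) U^T.
Compute U^T U =
  [6, 1]
  [1, 23],
and U^T v = (4, -12).
Solve U^T U · c = U^T v for the coefficients: c = (104/137, -76/137). The projection is proj_W(v) = U c.
Check: (v - proj_W(v)) · u_1 = 0  (should be 0).
Check: (v - proj_W(v)) · u_2 = 0  (should be 0).
Result: proj_W(v) = (-332/137, -132/137, -48/137, 228/137).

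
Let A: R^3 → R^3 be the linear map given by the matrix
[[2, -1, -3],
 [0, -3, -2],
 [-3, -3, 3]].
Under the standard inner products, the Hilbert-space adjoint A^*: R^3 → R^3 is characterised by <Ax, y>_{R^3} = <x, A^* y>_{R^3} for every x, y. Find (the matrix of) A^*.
A^* = A^T =
[[2, 0, -3],
 [-1, -3, -3],
 [-3, -2, 3]]

For real matrices with standard dot products, the defining identity <Ax, y> = <x, A^* y> gives (Ax)^T y = x^T (A^*) y, i.e. x^T A^T y = x^T (A^*) y. Since this holds for all x, y, we must have A^* = A^T. Therefore
A^* =
[[2, 0, -3],
 [-1, -3, -3],
 [-3, -2, 3]].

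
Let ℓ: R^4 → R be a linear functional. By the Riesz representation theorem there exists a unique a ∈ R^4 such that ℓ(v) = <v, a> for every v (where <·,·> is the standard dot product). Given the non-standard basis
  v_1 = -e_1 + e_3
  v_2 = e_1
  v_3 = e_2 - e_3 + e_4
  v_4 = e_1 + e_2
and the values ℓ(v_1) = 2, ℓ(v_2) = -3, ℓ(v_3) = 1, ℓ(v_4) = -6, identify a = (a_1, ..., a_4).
a = (-3, -3, -1, 3)

Write a = (a_1, ..., a_4) in the standard basis. For each basis vector v_i, ℓ(v_i) = <v_i, a> is a linear equation in the a_j's. Collect the n equations into a matrix system V a = ℓ, where row i of V is v_i (expressed in the standard basis). Since V is invertible (lower-triangular with 1s on the diagonal, up to permutation), solve by back-substitution:
  V =
[[-1, 0, 1, 0],
 [1, 0, 0, 0],
 [0, 1, -1, 1],
 [1, 1, 0, 0]]
  V a = (2, -3, 1, -6)
Solving gives a = (-3, -3, -1, 3).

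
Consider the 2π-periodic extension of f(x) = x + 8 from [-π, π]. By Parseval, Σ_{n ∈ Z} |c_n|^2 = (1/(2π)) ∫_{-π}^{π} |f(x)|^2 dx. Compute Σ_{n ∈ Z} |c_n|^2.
Σ |c_n|^2 = π^2/3 + 64

Expand and integrate term by term over [-π, π]:
  ∫ (x)^2 dx = 1·(2π^3/3); ∫ 2·1·(8)·x dx = 0 (odd integrand); ∫ 8^2 dx = 64·2π.
So (1/(2π)) ∫_{-π}^{π} (x + 8)^2 dx = 1π^2/3 + 64 = π^2/3 + 64.
Parseval ⇒ Σ |c_n|^2 = π^2/3 + 64.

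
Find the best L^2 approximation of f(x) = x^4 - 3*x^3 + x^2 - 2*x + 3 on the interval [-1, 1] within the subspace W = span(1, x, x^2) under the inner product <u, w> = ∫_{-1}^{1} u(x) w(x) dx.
g(x) = 13*x^2/7 - 19*x/5 + 102/35

The best approximation g ∈ W is the orthogonal projection of f onto W. Writing g = a_0 + a_1 x + a_2 x^2, the coefficients solve the normal equations G · a = b where
  G_{ij} = <φ_i, φ_j> and b_i = <f, φ_i>, with φ_0 = 1, φ_1 = x, φ_2 = x^2.
G =
  [2, 0, 2/3]
  [0, 2/3, 0]
  [2/3, 0, 2/5],
b = (106/15, -38/15, 94/35).
Solving gives a_0 = 102/35, a_1 = -19/5, a_2 = 13/7, so
  g(x) = 13*x^2/7 - 19*x/5 + 102/35.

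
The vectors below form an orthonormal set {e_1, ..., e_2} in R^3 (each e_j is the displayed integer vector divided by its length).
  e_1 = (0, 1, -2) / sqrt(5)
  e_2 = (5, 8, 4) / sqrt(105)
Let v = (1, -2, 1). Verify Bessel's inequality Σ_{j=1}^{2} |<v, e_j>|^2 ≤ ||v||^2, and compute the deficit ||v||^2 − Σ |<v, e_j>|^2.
Σ |<v, e_j>|^2 = 11/3; ||v||^2 = 6; deficit = 7/3

Write each e_j = u_j / sqrt(<u_j, u_j>) where u_j is the displayed integer vector. Then <v, e_j> = <v, u_j> / sqrt(<u_j, u_j>), so |<v, e_j>|^2 = <v, u_j>^2 / <u_j, u_j>.
Coefficients: <v, e_1> = -4/sqrt(5), <v, e_2> = -7/sqrt(105).
Square and sum: Σ |<v, e_j>|^2 = 11/3.
Compute ||v||^2 = v·v = 6.
Deficit = 6 − 11/3 = 7/3 ≥ 0, confirming Bessel's inequality. (The deficit equals ||v − Σ <v,e_j> e_j||^2, the squared distance from v to span{e_j}.)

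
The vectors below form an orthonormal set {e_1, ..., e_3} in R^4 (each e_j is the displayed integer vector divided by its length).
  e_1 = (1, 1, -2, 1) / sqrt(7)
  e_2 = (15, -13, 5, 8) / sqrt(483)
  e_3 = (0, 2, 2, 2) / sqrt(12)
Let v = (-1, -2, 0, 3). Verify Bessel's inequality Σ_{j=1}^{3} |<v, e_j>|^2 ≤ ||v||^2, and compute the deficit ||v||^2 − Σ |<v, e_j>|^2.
Σ |<v, e_j>|^2 = 66/23; ||v||^2 = 14; deficit = 256/23

Write each e_j = u_j / sqrt(<u_j, u_j>) where u_j is the displayed integer vector. Then <v, e_j> = <v, u_j> / sqrt(<u_j, u_j>), so |<v, e_j>|^2 = <v, u_j>^2 / <u_j, u_j>.
Coefficients: <v, e_1> = 0/sqrt(7), <v, e_2> = 35/sqrt(483), <v, e_3> = 2/sqrt(12).
Square and sum: Σ |<v, e_j>|^2 = 66/23.
Compute ||v||^2 = v·v = 14.
Deficit = 14 − 66/23 = 256/23 ≥ 0, confirming Bessel's inequality. (The deficit equals ||v − Σ <v,e_j> e_j||^2, the squared distance from v to span{e_j}.)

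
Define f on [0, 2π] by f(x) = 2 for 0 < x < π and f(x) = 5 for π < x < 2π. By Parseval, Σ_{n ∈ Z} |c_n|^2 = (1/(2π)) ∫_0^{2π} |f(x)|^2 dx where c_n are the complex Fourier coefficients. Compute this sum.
Σ |c_n|^2 = 29/2

Parseval equates the L^2 energy of f (normalised by 1/(2π)) with the ℓ^2 sum of its Fourier coefficients: (1/(2π)) ∫_0^{2π} |f|^2 = Σ |c_n|^2.
Compute the left side: (1/(2π)) [∫_0^π 2^2 dx + ∫_π^{2π} 5^2 dx] = (1/(2π)) · (4π + 25π) = (4 + 25)/2 = 29/2.
So Σ_{n ∈ Z} |c_n|^2 = 29/2.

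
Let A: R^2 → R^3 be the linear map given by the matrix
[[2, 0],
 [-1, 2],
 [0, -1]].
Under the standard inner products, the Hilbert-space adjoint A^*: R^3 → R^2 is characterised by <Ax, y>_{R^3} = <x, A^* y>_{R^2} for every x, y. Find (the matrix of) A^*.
A^* = A^T =
[[2, -1, 0],
 [0, 2, -1]]

For real matrices with standard dot products, the defining identity <Ax, y> = <x, A^* y> gives (Ax)^T y = x^T (A^*) y, i.e. x^T A^T y = x^T (A^*) y. Since this holds for all x, y, we must have A^* = A^T. Therefore
A^* =
[[2, -1, 0],
 [0, 2, -1]].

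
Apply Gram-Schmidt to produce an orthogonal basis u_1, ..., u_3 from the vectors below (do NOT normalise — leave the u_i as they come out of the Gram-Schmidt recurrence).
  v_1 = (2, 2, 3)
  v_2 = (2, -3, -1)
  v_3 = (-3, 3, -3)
Orthogonal basis:
  u_1 = (2, 2, 3)
  u_2 = (44/17, -41/17, -2/17)
  u_3 = (77/71, 88/71, -110/71)

Apply the Gram-Schmidt recurrence
  u_1 = v_1
  u_i = v_i − Σ_{j<i} ((v_i · u_j) / (u_j · u_j)) · u_j.

Step by step this gives:
  u_1 = (2, 2, 3)
  u_2 = (44/17, -41/17, -2/17)
  u_3 = (77/71, 88/71, -110/71)

Orthogonality check:
  u_2 · u_1 = 0 (should be 0)
  u_3 · u_1 = 0 (should be 0)
  u_3 · u_2 = 0 (should be 0)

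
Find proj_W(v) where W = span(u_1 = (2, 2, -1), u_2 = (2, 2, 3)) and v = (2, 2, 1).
proj_W(v) = (2, 2, 1)

Set up U = [u_1 | ... | u_2] ∈ R^(3×2). The projector onto W = col(U) is P = U (U^T U)^(-1) U^T.
Compute U^T U =
  [9, 5]
  [5, 17],
and U^T v = (7, 11).
Solve U^T U · c = U^T v for the coefficients: c = (1/2, 1/2). The projection is proj_W(v) = U c.
Check: (v - proj_W(v)) · u_1 = 0  (should be 0).
Check: (v - proj_W(v)) · u_2 = 0  (should be 0).
Result: proj_W(v) = (2, 2, 1).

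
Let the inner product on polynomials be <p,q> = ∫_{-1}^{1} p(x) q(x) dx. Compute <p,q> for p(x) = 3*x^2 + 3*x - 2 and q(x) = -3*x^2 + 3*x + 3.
<p,q> = 2/5

Expand the product: p(x)·q(x) = -9*x^4 + 24*x^2 + 3*x - 6.
∫_{-1}^{1} of each monomial x^k gives [2/(k+1) if k even, 0 if k odd]. Integrating term-by-term (or equivalently evaluating the antiderivative F(x) = -9*x^5/5 + 8*x^3 + 3*x^2/2 - 6*x at the endpoints):
  F(1) − F(−1) = 17/10 − (13/10) = 2/5.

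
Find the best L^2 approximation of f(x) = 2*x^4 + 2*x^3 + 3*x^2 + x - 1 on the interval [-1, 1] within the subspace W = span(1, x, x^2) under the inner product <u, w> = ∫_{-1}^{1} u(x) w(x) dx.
g(x) = 33*x^2/7 + 11*x/5 - 41/35

The best approximation g ∈ W is the orthogonal projection of f onto W. Writing g = a_0 + a_1 x + a_2 x^2, the coefficients solve the normal equations G · a = b where
  G_{ij} = <φ_i, φ_j> and b_i = <f, φ_i>, with φ_0 = 1, φ_1 = x, φ_2 = x^2.
G =
  [2, 0, 2/3]
  [0, 2/3, 0]
  [2/3, 0, 2/5],
b = (4/5, 22/15, 116/105).
Solving gives a_0 = -41/35, a_1 = 11/5, a_2 = 33/7, so
  g(x) = 33*x^2/7 + 11*x/5 - 41/35.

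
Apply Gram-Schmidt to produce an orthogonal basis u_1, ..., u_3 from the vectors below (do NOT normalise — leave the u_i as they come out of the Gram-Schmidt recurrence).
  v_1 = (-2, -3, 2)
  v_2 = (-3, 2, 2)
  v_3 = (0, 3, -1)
Orthogonal basis:
  u_1 = (-2, -3, 2)
  u_2 = (-43/17, 46/17, 26/17)
  u_3 = (-10/39, -2/39, -1/3)

Apply the Gram-Schmidt recurrence
  u_1 = v_1
  u_i = v_i − Σ_{j<i} ((v_i · u_j) / (u_j · u_j)) · u_j.

Step by step this gives:
  u_1 = (-2, -3, 2)
  u_2 = (-43/17, 46/17, 26/17)
  u_3 = (-10/39, -2/39, -1/3)

Orthogonality check:
  u_2 · u_1 = 0 (should be 0)
  u_3 · u_1 = 0 (should be 0)
  u_3 · u_2 = 0 (should be 0)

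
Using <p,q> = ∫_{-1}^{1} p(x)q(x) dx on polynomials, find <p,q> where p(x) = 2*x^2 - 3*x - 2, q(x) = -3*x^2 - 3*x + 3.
<p,q> = -2/5

Expand the product: p(x)·q(x) = -6*x^4 + 3*x^3 + 21*x^2 - 3*x - 6.
∫_{-1}^{1} of each monomial x^k gives [2/(k+1) if k even, 0 if k odd]. Integrating term-by-term (or equivalently evaluating the antiderivative F(x) = -6*x^5/5 + 3*x^4/4 + 7*x^3 - 3*x^2/2 - 6*x at the endpoints):
  F(1) − F(−1) = -19/20 − (-11/20) = -2/5.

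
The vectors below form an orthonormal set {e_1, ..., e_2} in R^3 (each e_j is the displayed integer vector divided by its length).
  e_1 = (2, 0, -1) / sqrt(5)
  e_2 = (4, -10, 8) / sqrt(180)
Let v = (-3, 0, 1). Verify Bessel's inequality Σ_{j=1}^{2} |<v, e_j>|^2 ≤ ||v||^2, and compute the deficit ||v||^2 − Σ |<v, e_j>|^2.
Σ |<v, e_j>|^2 = 89/9; ||v||^2 = 10; deficit = 1/9

Write each e_j = u_j / sqrt(<u_j, u_j>) where u_j is the displayed integer vector. Then <v, e_j> = <v, u_j> / sqrt(<u_j, u_j>), so |<v, e_j>|^2 = <v, u_j>^2 / <u_j, u_j>.
Coefficients: <v, e_1> = -7/sqrt(5), <v, e_2> = -4/sqrt(180).
Square and sum: Σ |<v, e_j>|^2 = 89/9.
Compute ||v||^2 = v·v = 10.
Deficit = 10 − 89/9 = 1/9 ≥ 0, confirming Bessel's inequality. (The deficit equals ||v − Σ <v,e_j> e_j||^2, the squared distance from v to span{e_j}.)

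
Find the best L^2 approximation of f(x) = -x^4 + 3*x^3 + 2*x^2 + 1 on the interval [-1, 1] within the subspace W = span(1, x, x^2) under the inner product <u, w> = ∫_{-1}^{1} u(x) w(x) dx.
g(x) = 8*x^2/7 + 9*x/5 + 38/35

The best approximation g ∈ W is the orthogonal projection of f onto W. Writing g = a_0 + a_1 x + a_2 x^2, the coefficients solve the normal equations G · a = b where
  G_{ij} = <φ_i, φ_j> and b_i = <f, φ_i>, with φ_0 = 1, φ_1 = x, φ_2 = x^2.
G =
  [2, 0, 2/3]
  [0, 2/3, 0]
  [2/3, 0, 2/5],
b = (44/15, 6/5, 124/105).
Solving gives a_0 = 38/35, a_1 = 9/5, a_2 = 8/7, so
  g(x) = 8*x^2/7 + 9*x/5 + 38/35.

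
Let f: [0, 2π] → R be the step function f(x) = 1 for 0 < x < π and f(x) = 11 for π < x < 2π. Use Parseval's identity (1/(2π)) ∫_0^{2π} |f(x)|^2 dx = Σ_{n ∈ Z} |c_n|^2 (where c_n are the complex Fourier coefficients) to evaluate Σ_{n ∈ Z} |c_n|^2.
Σ |c_n|^2 = 61

Parseval equates the L^2 energy of f (normalised by 1/(2π)) with the ℓ^2 sum of its Fourier coefficients: (1/(2π)) ∫_0^{2π} |f|^2 = Σ |c_n|^2.
Compute the left side: (1/(2π)) [∫_0^π 1^2 dx + ∫_π^{2π} 11^2 dx] = (1/(2π)) · (1π + 121π) = (1 + 121)/2 = 61.
So Σ_{n ∈ Z} |c_n|^2 = 61.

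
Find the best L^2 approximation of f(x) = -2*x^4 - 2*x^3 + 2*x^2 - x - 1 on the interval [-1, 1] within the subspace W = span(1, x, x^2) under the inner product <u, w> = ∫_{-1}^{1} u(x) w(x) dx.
g(x) = 2*x^2/7 - 11*x/5 - 29/35

The best approximation g ∈ W is the orthogonal projection of f onto W. Writing g = a_0 + a_1 x + a_2 x^2, the coefficients solve the normal equations G · a = b where
  G_{ij} = <φ_i, φ_j> and b_i = <f, φ_i>, with φ_0 = 1, φ_1 = x, φ_2 = x^2.
G =
  [2, 0, 2/3]
  [0, 2/3, 0]
  [2/3, 0, 2/5],
b = (-22/15, -22/15, -46/105).
Solving gives a_0 = -29/35, a_1 = -11/5, a_2 = 2/7, so
  g(x) = 2*x^2/7 - 11*x/5 - 29/35.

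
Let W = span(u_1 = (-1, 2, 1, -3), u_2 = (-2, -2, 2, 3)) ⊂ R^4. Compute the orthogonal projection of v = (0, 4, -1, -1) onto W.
proj_W(v) = (1/2, 22/13, -1/2, -33/13)

Set up U = [u_1 | ... | u_2] ∈ R^(4×2). The projector onto W = col(U) is P = U (U^T U)^(-1) U^T.
Compute U^T U =
  [15, -9]
  [-9, 21],
and U^T v = (10, -13).
Solve U^T U · c = U^T v for the coefficients: c = (31/78, -35/78). The projection is proj_W(v) = U c.
Check: (v - proj_W(v)) · u_1 = 0  (should be 0).
Check: (v - proj_W(v)) · u_2 = 0  (should be 0).
Result: proj_W(v) = (1/2, 22/13, -1/2, -33/13).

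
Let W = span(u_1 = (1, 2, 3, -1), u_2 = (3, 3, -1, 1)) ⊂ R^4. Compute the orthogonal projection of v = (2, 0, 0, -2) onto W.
proj_W(v) = (36/55, 48/55, 28/55, -4/55)

Set up U = [u_1 | ... | u_2] ∈ R^(4×2). The projector onto W = col(U) is P = U (U^T U)^(-1) U^T.
Compute U^T U =
  [15, 5]
  [5, 20],
and U^T v = (4, 4).
Solve U^T U · c = U^T v for the coefficients: c = (12/55, 8/55). The projection is proj_W(v) = U c.
Check: (v - proj_W(v)) · u_1 = 0  (should be 0).
Check: (v - proj_W(v)) · u_2 = 0  (should be 0).
Result: proj_W(v) = (36/55, 48/55, 28/55, -4/55).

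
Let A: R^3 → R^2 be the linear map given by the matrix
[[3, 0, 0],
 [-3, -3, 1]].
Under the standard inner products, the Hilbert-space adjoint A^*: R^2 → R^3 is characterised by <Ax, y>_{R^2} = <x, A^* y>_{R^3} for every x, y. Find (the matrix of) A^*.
A^* = A^T =
[[3, -3],
 [0, -3],
 [0, 1]]

For real matrices with standard dot products, the defining identity <Ax, y> = <x, A^* y> gives (Ax)^T y = x^T (A^*) y, i.e. x^T A^T y = x^T (A^*) y. Since this holds for all x, y, we must have A^* = A^T. Therefore
A^* =
[[3, -3],
 [0, -3],
 [0, 1]].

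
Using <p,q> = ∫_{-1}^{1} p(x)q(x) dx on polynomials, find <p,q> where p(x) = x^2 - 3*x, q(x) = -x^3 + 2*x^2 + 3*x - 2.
<p,q> = -16/3

Expand the product: p(x)·q(x) = -x^5 + 5*x^4 - 3*x^3 - 11*x^2 + 6*x.
∫_{-1}^{1} of each monomial x^k gives [2/(k+1) if k even, 0 if k odd]. Integrating term-by-term (or equivalently evaluating the antiderivative F(x) = -x^6/6 + x^5 - 3*x^4/4 - 11*x^3/3 + 3*x^2 at the endpoints):
  F(1) − F(−1) = -7/12 − (19/4) = -16/3.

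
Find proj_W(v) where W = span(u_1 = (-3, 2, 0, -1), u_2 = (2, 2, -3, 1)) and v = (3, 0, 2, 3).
proj_W(v) = (211/81, -134/81, -2/27, 71/81)

Set up U = [u_1 | ... | u_2] ∈ R^(4×2). The projector onto W = col(U) is P = U (U^T U)^(-1) U^T.
Compute U^T U =
  [14, -3]
  [-3, 18],
and U^T v = (-12, 3).
Solve U^T U · c = U^T v for the coefficients: c = (-23/27, 2/81). The projection is proj_W(v) = U c.
Check: (v - proj_W(v)) · u_1 = 0  (should be 0).
Check: (v - proj_W(v)) · u_2 = 0  (should be 0).
Result: proj_W(v) = (211/81, -134/81, -2/27, 71/81).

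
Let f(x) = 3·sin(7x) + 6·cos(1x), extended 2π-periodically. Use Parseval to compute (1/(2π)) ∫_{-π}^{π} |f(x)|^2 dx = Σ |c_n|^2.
Σ |c_n|^2 = 45/2

Expand |f|^2 and use orthogonality of {sin(nx), cos(mx)} on [-π, π]:
  ∫_{-π}^{π} sin(nx)^2 dx = π, ∫ cos(mx)^2 dx = π, and cross terms integrate to 0.
So ∫_{-π}^{π} f(x)^2 dx = 3^2 · π + 6^2 · π = (9 + 36)π.
Divide by 2π: (9 + 36)/2 = 45/2.
By Parseval, this equals Σ |c_n|^2.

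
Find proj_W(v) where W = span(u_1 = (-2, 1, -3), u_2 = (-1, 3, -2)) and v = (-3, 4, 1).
proj_W(v) = (-1/5, 18/5, -1)

Set up U = [u_1 | ... | u_2] ∈ R^(3×2). The projector onto W = col(U) is P = U (U^T U)^(-1) U^T.
Compute U^T U =
  [14, 11]
  [11, 14],
and U^T v = (7, 13).
Solve U^T U · c = U^T v for the coefficients: c = (-3/5, 7/5). The projection is proj_W(v) = U c.
Check: (v - proj_W(v)) · u_1 = 0  (should be 0).
Check: (v - proj_W(v)) · u_2 = 0  (should be 0).
Result: proj_W(v) = (-1/5, 18/5, -1).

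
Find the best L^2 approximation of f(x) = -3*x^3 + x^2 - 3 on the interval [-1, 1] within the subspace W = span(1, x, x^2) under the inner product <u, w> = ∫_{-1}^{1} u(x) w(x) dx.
g(x) = x^2 - 9*x/5 - 3

The best approximation g ∈ W is the orthogonal projection of f onto W. Writing g = a_0 + a_1 x + a_2 x^2, the coefficients solve the normal equations G · a = b where
  G_{ij} = <φ_i, φ_j> and b_i = <f, φ_i>, with φ_0 = 1, φ_1 = x, φ_2 = x^2.
G =
  [2, 0, 2/3]
  [0, 2/3, 0]
  [2/3, 0, 2/5],
b = (-16/3, -6/5, -8/5).
Solving gives a_0 = -3, a_1 = -9/5, a_2 = 1, so
  g(x) = x^2 - 9*x/5 - 3.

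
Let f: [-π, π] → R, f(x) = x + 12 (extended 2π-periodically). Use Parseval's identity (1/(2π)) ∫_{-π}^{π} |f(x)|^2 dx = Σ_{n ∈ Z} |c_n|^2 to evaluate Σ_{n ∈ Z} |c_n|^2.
Σ |c_n|^2 = π^2/3 + 144

Expand and integrate term by term over [-π, π]:
  ∫ (x)^2 dx = 1·(2π^3/3); ∫ 2·1·(12)·x dx = 0 (odd integrand); ∫ 12^2 dx = 144·2π.
So (1/(2π)) ∫_{-π}^{π} (x + 12)^2 dx = 1π^2/3 + 144 = π^2/3 + 144.
Parseval ⇒ Σ |c_n|^2 = π^2/3 + 144.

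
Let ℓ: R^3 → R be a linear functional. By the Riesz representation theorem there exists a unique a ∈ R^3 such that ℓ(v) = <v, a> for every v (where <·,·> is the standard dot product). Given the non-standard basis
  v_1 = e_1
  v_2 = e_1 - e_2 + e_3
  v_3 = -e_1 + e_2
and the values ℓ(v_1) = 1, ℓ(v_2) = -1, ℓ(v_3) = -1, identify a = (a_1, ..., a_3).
a = (1, 0, -2)

Write a = (a_1, ..., a_3) in the standard basis. For each basis vector v_i, ℓ(v_i) = <v_i, a> is a linear equation in the a_j's. Collect the n equations into a matrix system V a = ℓ, where row i of V is v_i (expressed in the standard basis). Since V is invertible (lower-triangular with 1s on the diagonal, up to permutation), solve by back-substitution:
  V =
[[1, 0, 0],
 [1, -1, 1],
 [-1, 1, 0]]
  V a = (1, -1, -1)
Solving gives a = (1, 0, -2).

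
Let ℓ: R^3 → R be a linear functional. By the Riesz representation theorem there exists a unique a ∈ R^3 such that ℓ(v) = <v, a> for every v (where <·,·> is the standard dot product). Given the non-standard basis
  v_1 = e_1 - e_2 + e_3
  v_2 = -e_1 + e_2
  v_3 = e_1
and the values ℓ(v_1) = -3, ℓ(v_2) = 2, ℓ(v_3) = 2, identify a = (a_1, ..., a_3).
a = (2, 4, -1)

Write a = (a_1, ..., a_3) in the standard basis. For each basis vector v_i, ℓ(v_i) = <v_i, a> is a linear equation in the a_j's. Collect the n equations into a matrix system V a = ℓ, where row i of V is v_i (expressed in the standard basis). Since V is invertible (lower-triangular with 1s on the diagonal, up to permutation), solve by back-substitution:
  V =
[[1, -1, 1],
 [-1, 1, 0],
 [1, 0, 0]]
  V a = (-3, 2, 2)
Solving gives a = (2, 4, -1).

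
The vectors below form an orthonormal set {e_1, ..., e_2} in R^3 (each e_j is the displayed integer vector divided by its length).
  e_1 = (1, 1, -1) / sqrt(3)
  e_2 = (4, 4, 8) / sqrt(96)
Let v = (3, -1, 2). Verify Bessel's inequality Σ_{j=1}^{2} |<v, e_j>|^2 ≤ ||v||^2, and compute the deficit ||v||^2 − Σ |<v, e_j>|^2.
Σ |<v, e_j>|^2 = 6; ||v||^2 = 14; deficit = 8

Write each e_j = u_j / sqrt(<u_j, u_j>) where u_j is the displayed integer vector. Then <v, e_j> = <v, u_j> / sqrt(<u_j, u_j>), so |<v, e_j>|^2 = <v, u_j>^2 / <u_j, u_j>.
Coefficients: <v, e_1> = 0/sqrt(3), <v, e_2> = 24/sqrt(96).
Square and sum: Σ |<v, e_j>|^2 = 6.
Compute ||v||^2 = v·v = 14.
Deficit = 14 − 6 = 8 ≥ 0, confirming Bessel's inequality. (The deficit equals ||v − Σ <v,e_j> e_j||^2, the squared distance from v to span{e_j}.)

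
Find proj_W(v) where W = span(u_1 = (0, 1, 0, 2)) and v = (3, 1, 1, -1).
proj_W(v) = (0, -1/5, 0, -2/5)

Set up U = [u_1 | ... | u_1] ∈ R^(4×1). The projector onto W = col(U) is P = U (U^T U)^(-1) U^T.
Compute U^T U =
  [5],
and U^T v = (-1).
Solve U^T U · c = U^T v for the coefficients: c = (-1/5). The projection is proj_W(v) = U c.
Check: (v - proj_W(v)) · u_1 = 0  (should be 0).
Result: proj_W(v) = (0, -1/5, 0, -2/5).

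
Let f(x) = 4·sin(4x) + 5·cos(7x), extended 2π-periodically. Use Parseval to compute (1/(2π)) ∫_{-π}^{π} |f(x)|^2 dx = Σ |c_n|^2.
Σ |c_n|^2 = 41/2

Expand |f|^2 and use orthogonality of {sin(nx), cos(mx)} on [-π, π]:
  ∫_{-π}^{π} sin(nx)^2 dx = π, ∫ cos(mx)^2 dx = π, and cross terms integrate to 0.
So ∫_{-π}^{π} f(x)^2 dx = 4^2 · π + 5^2 · π = (16 + 25)π.
Divide by 2π: (16 + 25)/2 = 41/2.
By Parseval, this equals Σ |c_n|^2.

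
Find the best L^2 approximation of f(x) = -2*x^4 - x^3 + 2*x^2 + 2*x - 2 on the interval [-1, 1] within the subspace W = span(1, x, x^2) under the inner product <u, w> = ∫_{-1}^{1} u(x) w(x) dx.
g(x) = 2*x^2/7 + 7*x/5 - 64/35

The best approximation g ∈ W is the orthogonal projection of f onto W. Writing g = a_0 + a_1 x + a_2 x^2, the coefficients solve the normal equations G · a = b where
  G_{ij} = <φ_i, φ_j> and b_i = <f, φ_i>, with φ_0 = 1, φ_1 = x, φ_2 = x^2.
G =
  [2, 0, 2/3]
  [0, 2/3, 0]
  [2/3, 0, 2/5],
b = (-52/15, 14/15, -116/105).
Solving gives a_0 = -64/35, a_1 = 7/5, a_2 = 2/7, so
  g(x) = 2*x^2/7 + 7*x/5 - 64/35.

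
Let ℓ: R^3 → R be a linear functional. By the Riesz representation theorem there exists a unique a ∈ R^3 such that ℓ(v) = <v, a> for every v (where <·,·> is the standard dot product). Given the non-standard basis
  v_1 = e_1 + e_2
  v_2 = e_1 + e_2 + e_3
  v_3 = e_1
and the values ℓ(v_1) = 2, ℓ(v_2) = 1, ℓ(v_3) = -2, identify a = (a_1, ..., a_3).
a = (-2, 4, -1)

Write a = (a_1, ..., a_3) in the standard basis. For each basis vector v_i, ℓ(v_i) = <v_i, a> is a linear equation in the a_j's. Collect the n equations into a matrix system V a = ℓ, where row i of V is v_i (expressed in the standard basis). Since V is invertible (lower-triangular with 1s on the diagonal, up to permutation), solve by back-substitution:
  V =
[[1, 1, 0],
 [1, 1, 1],
 [1, 0, 0]]
  V a = (2, 1, -2)
Solving gives a = (-2, 4, -1).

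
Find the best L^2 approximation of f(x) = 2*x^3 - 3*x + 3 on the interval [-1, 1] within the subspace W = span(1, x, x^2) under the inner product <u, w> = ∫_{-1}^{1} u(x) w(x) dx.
g(x) = 3 - 9*x/5

The best approximation g ∈ W is the orthogonal projection of f onto W. Writing g = a_0 + a_1 x + a_2 x^2, the coefficients solve the normal equations G · a = b where
  G_{ij} = <φ_i, φ_j> and b_i = <f, φ_i>, with φ_0 = 1, φ_1 = x, φ_2 = x^2.
G =
  [2, 0, 2/3]
  [0, 2/3, 0]
  [2/3, 0, 2/5],
b = (6, -6/5, 2).
Solving gives a_0 = 3, a_1 = -9/5, a_2 = 0, so
  g(x) = 3 - 9*x/5.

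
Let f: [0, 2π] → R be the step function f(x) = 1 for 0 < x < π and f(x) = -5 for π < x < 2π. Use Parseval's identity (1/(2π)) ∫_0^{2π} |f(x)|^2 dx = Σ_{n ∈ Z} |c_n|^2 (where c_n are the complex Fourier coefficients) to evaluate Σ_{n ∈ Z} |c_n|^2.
Σ |c_n|^2 = 13

Parseval equates the L^2 energy of f (normalised by 1/(2π)) with the ℓ^2 sum of its Fourier coefficients: (1/(2π)) ∫_0^{2π} |f|^2 = Σ |c_n|^2.
Compute the left side: (1/(2π)) [∫_0^π 1^2 dx + ∫_π^{2π} (-5)^2 dx] = (1/(2π)) · (1π + 25π) = (1 + 25)/2 = 13.
So Σ_{n ∈ Z} |c_n|^2 = 13.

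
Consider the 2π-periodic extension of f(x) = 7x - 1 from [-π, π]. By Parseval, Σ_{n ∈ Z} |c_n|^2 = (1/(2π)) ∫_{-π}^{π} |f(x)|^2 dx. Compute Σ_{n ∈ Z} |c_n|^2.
Σ |c_n|^2 = 49π^2/3 + 1

Expand and integrate term by term over [-π, π]:
  ∫ (7x)^2 dx = 49·(2π^3/3); ∫ 2·7·(-1)·x dx = 0 (odd integrand); ∫ (-1)^2 dx = 1·2π.
So (1/(2π)) ∫_{-π}^{π} (7x - 1)^2 dx = 49π^2/3 + 1 = 49π^2/3 + 1.
Parseval ⇒ Σ |c_n|^2 = 49π^2/3 + 1.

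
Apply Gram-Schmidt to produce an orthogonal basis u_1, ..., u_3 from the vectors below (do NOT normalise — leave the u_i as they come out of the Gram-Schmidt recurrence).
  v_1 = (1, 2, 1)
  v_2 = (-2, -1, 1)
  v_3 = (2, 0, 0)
Orthogonal basis:
  u_1 = (1, 2, 1)
  u_2 = (-3/2, 0, 3/2)
  u_3 = (2/3, -2/3, 2/3)

Apply the Gram-Schmidt recurrence
  u_1 = v_1
  u_i = v_i − Σ_{j<i} ((v_i · u_j) / (u_j · u_j)) · u_j.

Step by step this gives:
  u_1 = (1, 2, 1)
  u_2 = (-3/2, 0, 3/2)
  u_3 = (2/3, -2/3, 2/3)

Orthogonality check:
  u_2 · u_1 = 0 (should be 0)
  u_3 · u_1 = 0 (should be 0)
  u_3 · u_2 = 0 (should be 0)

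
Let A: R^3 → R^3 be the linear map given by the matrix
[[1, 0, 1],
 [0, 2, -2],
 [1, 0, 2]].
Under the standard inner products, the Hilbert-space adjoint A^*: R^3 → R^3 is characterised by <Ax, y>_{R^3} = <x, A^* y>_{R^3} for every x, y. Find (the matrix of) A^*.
A^* = A^T =
[[1, 0, 1],
 [0, 2, 0],
 [1, -2, 2]]

For real matrices with standard dot products, the defining identity <Ax, y> = <x, A^* y> gives (Ax)^T y = x^T (A^*) y, i.e. x^T A^T y = x^T (A^*) y. Since this holds for all x, y, we must have A^* = A^T. Therefore
A^* =
[[1, 0, 1],
 [0, 2, 0],
 [1, -2, 2]].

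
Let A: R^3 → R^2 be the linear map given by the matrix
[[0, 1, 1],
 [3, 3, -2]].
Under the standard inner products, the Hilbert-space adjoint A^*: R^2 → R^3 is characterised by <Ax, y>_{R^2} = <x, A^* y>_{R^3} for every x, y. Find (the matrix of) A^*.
A^* = A^T =
[[0, 3],
 [1, 3],
 [1, -2]]

For real matrices with standard dot products, the defining identity <Ax, y> = <x, A^* y> gives (Ax)^T y = x^T (A^*) y, i.e. x^T A^T y = x^T (A^*) y. Since this holds for all x, y, we must have A^* = A^T. Therefore
A^* =
[[0, 3],
 [1, 3],
 [1, -2]].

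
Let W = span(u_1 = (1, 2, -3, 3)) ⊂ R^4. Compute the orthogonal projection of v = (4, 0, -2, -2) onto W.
proj_W(v) = (4/23, 8/23, -12/23, 12/23)

Set up U = [u_1 | ... | u_1] ∈ R^(4×1). The projector onto W = col(U) is P = U (U^T U)^(-1) U^T.
Compute U^T U =
  [23],
and U^T v = (4).
Solve U^T U · c = U^T v for the coefficients: c = (4/23). The projection is proj_W(v) = U c.
Check: (v - proj_W(v)) · u_1 = 0  (should be 0).
Result: proj_W(v) = (4/23, 8/23, -12/23, 12/23).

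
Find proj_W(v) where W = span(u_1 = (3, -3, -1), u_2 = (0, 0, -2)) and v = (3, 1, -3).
proj_W(v) = (1, -1, -3)

Set up U = [u_1 | ... | u_2] ∈ R^(3×2). The projector onto W = col(U) is P = U (U^T U)^(-1) U^T.
Compute U^T U =
  [19, 2]
  [2, 4],
and U^T v = (9, 6).
Solve U^T U · c = U^T v for the coefficients: c = (1/3, 4/3). The projection is proj_W(v) = U c.
Check: (v - proj_W(v)) · u_1 = 0  (should be 0).
Check: (v - proj_W(v)) · u_2 = 0  (should be 0).
Result: proj_W(v) = (1, -1, -3).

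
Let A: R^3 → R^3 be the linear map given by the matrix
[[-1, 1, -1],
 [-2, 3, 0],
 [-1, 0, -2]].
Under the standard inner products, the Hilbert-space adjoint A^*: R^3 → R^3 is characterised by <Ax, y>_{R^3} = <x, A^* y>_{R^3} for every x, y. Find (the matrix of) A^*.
A^* = A^T =
[[-1, -2, -1],
 [1, 3, 0],
 [-1, 0, -2]]

For real matrices with standard dot products, the defining identity <Ax, y> = <x, A^* y> gives (Ax)^T y = x^T (A^*) y, i.e. x^T A^T y = x^T (A^*) y. Since this holds for all x, y, we must have A^* = A^T. Therefore
A^* =
[[-1, -2, -1],
 [1, 3, 0],
 [-1, 0, -2]].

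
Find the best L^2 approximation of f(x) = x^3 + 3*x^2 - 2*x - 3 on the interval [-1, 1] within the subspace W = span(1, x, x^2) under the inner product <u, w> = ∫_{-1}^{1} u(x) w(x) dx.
g(x) = 3*x^2 - 7*x/5 - 3

The best approximation g ∈ W is the orthogonal projection of f onto W. Writing g = a_0 + a_1 x + a_2 x^2, the coefficients solve the normal equations G · a = b where
  G_{ij} = <φ_i, φ_j> and b_i = <f, φ_i>, with φ_0 = 1, φ_1 = x, φ_2 = x^2.
G =
  [2, 0, 2/3]
  [0, 2/3, 0]
  [2/3, 0, 2/5],
b = (-4, -14/15, -4/5).
Solving gives a_0 = -3, a_1 = -7/5, a_2 = 3, so
  g(x) = 3*x^2 - 7*x/5 - 3.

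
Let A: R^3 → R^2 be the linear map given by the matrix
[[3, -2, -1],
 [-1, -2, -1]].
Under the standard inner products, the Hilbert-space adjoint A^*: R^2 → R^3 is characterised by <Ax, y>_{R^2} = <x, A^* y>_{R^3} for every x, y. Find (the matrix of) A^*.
A^* = A^T =
[[3, -1],
 [-2, -2],
 [-1, -1]]

For real matrices with standard dot products, the defining identity <Ax, y> = <x, A^* y> gives (Ax)^T y = x^T (A^*) y, i.e. x^T A^T y = x^T (A^*) y. Since this holds for all x, y, we must have A^* = A^T. Therefore
A^* =
[[3, -1],
 [-2, -2],
 [-1, -1]].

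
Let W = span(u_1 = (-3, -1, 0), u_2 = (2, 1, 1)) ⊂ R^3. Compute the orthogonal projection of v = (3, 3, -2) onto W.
proj_W(v) = (41/11, 9/11, -14/11)

Set up U = [u_1 | ... | u_2] ∈ R^(3×2). The projector onto W = col(U) is P = U (U^T U)^(-1) U^T.
Compute U^T U =
  [10, -7]
  [-7, 6],
and U^T v = (-12, 7).
Solve U^T U · c = U^T v for the coefficients: c = (-23/11, -14/11). The projection is proj_W(v) = U c.
Check: (v - proj_W(v)) · u_1 = 0  (should be 0).
Check: (v - proj_W(v)) · u_2 = 0  (should be 0).
Result: proj_W(v) = (41/11, 9/11, -14/11).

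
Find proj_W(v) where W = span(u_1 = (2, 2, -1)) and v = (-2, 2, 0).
proj_W(v) = (0, 0, 0)

Set up U = [u_1 | ... | u_1] ∈ R^(3×1). The projector onto W = col(U) is P = U (U^T U)^(-1) U^T.
Compute U^T U =
  [9],
and U^T v = (0).
Solve U^T U · c = U^T v for the coefficients: c = (0). The projection is proj_W(v) = U c.
Check: (v - proj_W(v)) · u_1 = 0  (should be 0).
Result: proj_W(v) = (0, 0, 0).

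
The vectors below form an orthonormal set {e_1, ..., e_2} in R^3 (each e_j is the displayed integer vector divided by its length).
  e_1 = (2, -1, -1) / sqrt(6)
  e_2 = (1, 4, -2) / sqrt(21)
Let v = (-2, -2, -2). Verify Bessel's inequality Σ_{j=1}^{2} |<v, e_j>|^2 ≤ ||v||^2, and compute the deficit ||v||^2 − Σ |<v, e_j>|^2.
Σ |<v, e_j>|^2 = 12/7; ||v||^2 = 12; deficit = 72/7

Write each e_j = u_j / sqrt(<u_j, u_j>) where u_j is the displayed integer vector. Then <v, e_j> = <v, u_j> / sqrt(<u_j, u_j>), so |<v, e_j>|^2 = <v, u_j>^2 / <u_j, u_j>.
Coefficients: <v, e_1> = 0/sqrt(6), <v, e_2> = -6/sqrt(21).
Square and sum: Σ |<v, e_j>|^2 = 12/7.
Compute ||v||^2 = v·v = 12.
Deficit = 12 − 12/7 = 72/7 ≥ 0, confirming Bessel's inequality. (The deficit equals ||v − Σ <v,e_j> e_j||^2, the squared distance from v to span{e_j}.)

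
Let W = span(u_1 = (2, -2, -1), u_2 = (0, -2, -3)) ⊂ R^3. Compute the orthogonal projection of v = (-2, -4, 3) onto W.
proj_W(v) = (10/17, -2/17, 7/17)

Set up U = [u_1 | ... | u_2] ∈ R^(3×2). The projector onto W = col(U) is P = U (U^T U)^(-1) U^T.
Compute U^T U =
  [9, 7]
  [7, 13],
and U^T v = (1, -1).
Solve U^T U · c = U^T v for the coefficients: c = (5/17, -4/17). The projection is proj_W(v) = U c.
Check: (v - proj_W(v)) · u_1 = 0  (should be 0).
Check: (v - proj_W(v)) · u_2 = 0  (should be 0).
Result: proj_W(v) = (10/17, -2/17, 7/17).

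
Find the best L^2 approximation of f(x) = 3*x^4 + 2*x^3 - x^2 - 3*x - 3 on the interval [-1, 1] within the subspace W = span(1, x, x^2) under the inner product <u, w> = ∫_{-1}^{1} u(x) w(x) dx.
g(x) = 11*x^2/7 - 9*x/5 - 114/35

The best approximation g ∈ W is the orthogonal projection of f onto W. Writing g = a_0 + a_1 x + a_2 x^2, the coefficients solve the normal equations G · a = b where
  G_{ij} = <φ_i, φ_j> and b_i = <f, φ_i>, with φ_0 = 1, φ_1 = x, φ_2 = x^2.
G =
  [2, 0, 2/3]
  [0, 2/3, 0]
  [2/3, 0, 2/5],
b = (-82/15, -6/5, -54/35).
Solving gives a_0 = -114/35, a_1 = -9/5, a_2 = 11/7, so
  g(x) = 11*x^2/7 - 9*x/5 - 114/35.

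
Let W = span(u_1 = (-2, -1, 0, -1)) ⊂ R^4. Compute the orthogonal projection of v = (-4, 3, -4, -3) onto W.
proj_W(v) = (-8/3, -4/3, 0, -4/3)

Set up U = [u_1 | ... | u_1] ∈ R^(4×1). The projector onto W = col(U) is P = U (U^T U)^(-1) U^T.
Compute U^T U =
  [6],
and U^T v = (8).
Solve U^T U · c = U^T v for the coefficients: c = (4/3). The projection is proj_W(v) = U c.
Check: (v - proj_W(v)) · u_1 = 0  (should be 0).
Result: proj_W(v) = (-8/3, -4/3, 0, -4/3).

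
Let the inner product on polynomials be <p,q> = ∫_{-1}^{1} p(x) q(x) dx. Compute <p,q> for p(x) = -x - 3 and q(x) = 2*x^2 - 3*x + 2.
<p,q> = -14

Expand the product: p(x)·q(x) = -2*x^3 - 3*x^2 + 7*x - 6.
∫_{-1}^{1} of each monomial x^k gives [2/(k+1) if k even, 0 if k odd]. Integrating term-by-term (or equivalently evaluating the antiderivative F(x) = -x^4/2 - x^3 + 7*x^2/2 - 6*x at the endpoints):
  F(1) − F(−1) = -4 − (10) = -14.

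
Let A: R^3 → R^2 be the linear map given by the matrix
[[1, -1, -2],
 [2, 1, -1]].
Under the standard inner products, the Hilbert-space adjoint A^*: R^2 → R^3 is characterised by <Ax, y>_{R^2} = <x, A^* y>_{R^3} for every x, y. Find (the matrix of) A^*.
A^* = A^T =
[[1, 2],
 [-1, 1],
 [-2, -1]]

For real matrices with standard dot products, the defining identity <Ax, y> = <x, A^* y> gives (Ax)^T y = x^T (A^*) y, i.e. x^T A^T y = x^T (A^*) y. Since this holds for all x, y, we must have A^* = A^T. Therefore
A^* =
[[1, 2],
 [-1, 1],
 [-2, -1]].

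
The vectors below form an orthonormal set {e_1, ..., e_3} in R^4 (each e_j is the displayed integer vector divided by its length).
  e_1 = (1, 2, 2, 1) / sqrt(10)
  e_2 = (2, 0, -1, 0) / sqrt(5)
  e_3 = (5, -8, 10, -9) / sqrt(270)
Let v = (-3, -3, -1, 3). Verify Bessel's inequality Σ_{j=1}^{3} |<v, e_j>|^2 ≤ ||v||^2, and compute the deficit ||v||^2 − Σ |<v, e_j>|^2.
Σ |<v, e_j>|^2 = 1931/135; ||v||^2 = 28; deficit = 1849/135

Write each e_j = u_j / sqrt(<u_j, u_j>) where u_j is the displayed integer vector. Then <v, e_j> = <v, u_j> / sqrt(<u_j, u_j>), so |<v, e_j>|^2 = <v, u_j>^2 / <u_j, u_j>.
Coefficients: <v, e_1> = -8/sqrt(10), <v, e_2> = -5/sqrt(5), <v, e_3> = -28/sqrt(270).
Square and sum: Σ |<v, e_j>|^2 = 1931/135.
Compute ||v||^2 = v·v = 28.
Deficit = 28 − 1931/135 = 1849/135 ≥ 0, confirming Bessel's inequality. (The deficit equals ||v − Σ <v,e_j> e_j||^2, the squared distance from v to span{e_j}.)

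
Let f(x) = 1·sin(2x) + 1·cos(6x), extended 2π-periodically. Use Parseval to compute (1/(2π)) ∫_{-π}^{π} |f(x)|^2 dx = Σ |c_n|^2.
Σ |c_n|^2 = 1

Expand |f|^2 and use orthogonality of {sin(nx), cos(mx)} on [-π, π]:
  ∫_{-π}^{π} sin(nx)^2 dx = π, ∫ cos(mx)^2 dx = π, and cross terms integrate to 0.
So ∫_{-π}^{π} f(x)^2 dx = 1^2 · π + 1^2 · π = (1 + 1)π.
Divide by 2π: (1 + 1)/2 = 1.
By Parseval, this equals Σ |c_n|^2.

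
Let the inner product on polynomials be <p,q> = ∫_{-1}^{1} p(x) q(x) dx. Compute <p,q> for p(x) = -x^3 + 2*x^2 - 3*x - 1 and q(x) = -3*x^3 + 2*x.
<p,q> = -12/35

Expand the product: p(x)·q(x) = 3*x^6 - 6*x^5 + 7*x^4 + 7*x^3 - 6*x^2 - 2*x.
∫_{-1}^{1} of each monomial x^k gives [2/(k+1) if k even, 0 if k odd]. Integrating term-by-term (or equivalently evaluating the antiderivative F(x) = 3*x^7/7 - x^6 + 7*x^5/5 + 7*x^4/4 - 2*x^3 - x^2 at the endpoints):
  F(1) − F(−1) = -59/140 − (-11/140) = -12/35.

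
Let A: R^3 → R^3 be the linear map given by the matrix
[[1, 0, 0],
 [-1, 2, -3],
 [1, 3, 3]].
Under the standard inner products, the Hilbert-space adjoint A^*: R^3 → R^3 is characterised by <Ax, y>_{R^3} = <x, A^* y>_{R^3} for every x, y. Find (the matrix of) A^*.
A^* = A^T =
[[1, -1, 1],
 [0, 2, 3],
 [0, -3, 3]]

For real matrices with standard dot products, the defining identity <Ax, y> = <x, A^* y> gives (Ax)^T y = x^T (A^*) y, i.e. x^T A^T y = x^T (A^*) y. Since this holds for all x, y, we must have A^* = A^T. Therefore
A^* =
[[1, -1, 1],
 [0, 2, 3],
 [0, -3, 3]].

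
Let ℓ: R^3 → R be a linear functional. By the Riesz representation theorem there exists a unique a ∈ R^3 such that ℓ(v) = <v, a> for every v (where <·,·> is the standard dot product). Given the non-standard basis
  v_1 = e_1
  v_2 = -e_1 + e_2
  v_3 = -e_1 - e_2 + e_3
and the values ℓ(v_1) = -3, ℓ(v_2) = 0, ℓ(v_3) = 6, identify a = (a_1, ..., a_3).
a = (-3, -3, 0)

Write a = (a_1, ..., a_3) in the standard basis. For each basis vector v_i, ℓ(v_i) = <v_i, a> is a linear equation in the a_j's. Collect the n equations into a matrix system V a = ℓ, where row i of V is v_i (expressed in the standard basis). Since V is invertible (lower-triangular with 1s on the diagonal, up to permutation), solve by back-substitution:
  V =
[[1, 0, 0],
 [-1, 1, 0],
 [-1, -1, 1]]
  V a = (-3, 0, 6)
Solving gives a = (-3, -3, 0).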